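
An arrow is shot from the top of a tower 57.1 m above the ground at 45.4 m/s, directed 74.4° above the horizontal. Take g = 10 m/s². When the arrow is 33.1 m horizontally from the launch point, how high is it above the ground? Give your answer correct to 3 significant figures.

139 m

v_x = 45.4 cos 74.4° = 12.21 m/s, v_y0 = 45.4 sin 74.4° = 43.73 m/s.
Time to reach x = 33.1 m: t = x / v_x = 33.1 / 12.21 = 2.711 s.
y = 57.1 + v_y0 t − ½ g t² = 57.1 + 43.73×2.711 − 5.000×2.711² = 139 m.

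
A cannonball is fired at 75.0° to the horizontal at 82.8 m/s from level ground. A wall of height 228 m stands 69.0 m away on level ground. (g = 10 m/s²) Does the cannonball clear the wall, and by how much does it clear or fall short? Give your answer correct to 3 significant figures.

No — it falls 22.3 m short of clearing the wall.

v_x = 82.8 cos 75.0° = 21.43 m/s; v_y0 = 82.8 sin 75.0° = 79.98 m/s.
Time to reach the wall: t = 69.0 / 21.43 = 3.220 s.
Height at that point: y = 79.98×3.220 − 5.000×3.220² = 205.7 m.
That is 228 − 205.7 = 22.3 m below the top of the wall, so the cannonball does not clear it.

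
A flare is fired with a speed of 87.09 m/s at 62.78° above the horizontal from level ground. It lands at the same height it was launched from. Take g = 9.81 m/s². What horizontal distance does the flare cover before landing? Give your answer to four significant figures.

629.0 m

Components: v_x = 87.09 cos 62.78° = 39.836 m/s, v_y = 87.09 sin 62.78° = 77.445 m/s.
Time of flight (same landing height): t = 2 v_y / g = 2 × 77.445 / 9.81 = 15.789 s.
Range: R = v_x · t = 39.836 × 15.789 = 629.0 m.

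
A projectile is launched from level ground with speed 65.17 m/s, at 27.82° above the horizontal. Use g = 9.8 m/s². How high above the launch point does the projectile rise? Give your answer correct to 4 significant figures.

Vertical component of launch velocity: v_y = 65.17 sin 27.82° = 30.415 m/s.
At the highest point the vertical velocity is zero, so v_y² = 2 g h_max.
h_max = (30.415)² / (2 × 9.8) = 925.07 / 19.60 = 47.20 m.

47.20 m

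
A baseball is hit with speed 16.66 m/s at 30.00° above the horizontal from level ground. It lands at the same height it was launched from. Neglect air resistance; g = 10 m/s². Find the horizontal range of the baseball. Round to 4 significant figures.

24.04 m

Components: v_x = 16.66 cos 30.00° = 14.428 m/s, v_y = 16.66 sin 30.00° = 8.3300 m/s.
Time of flight (same landing height): t = 2 v_y / g = 2 × 8.3300 / 10 = 1.6660 s.
Range: R = v_x · t = 14.428 × 1.6660 = 24.04 m.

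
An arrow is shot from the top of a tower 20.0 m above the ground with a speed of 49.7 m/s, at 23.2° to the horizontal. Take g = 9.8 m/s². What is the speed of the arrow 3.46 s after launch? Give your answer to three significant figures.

v_x = 49.7 cos 23.2° = 45.68 m/s (constant).
v_y(t) = 49.7 sin 23.2° − g t = 19.58 − 9.8 × 3.46 = -14.33 m/s.
Speed = √(v_x² + v_y²) = √(2087 + 205.3) = 47.9 m/s.

47.9 m/s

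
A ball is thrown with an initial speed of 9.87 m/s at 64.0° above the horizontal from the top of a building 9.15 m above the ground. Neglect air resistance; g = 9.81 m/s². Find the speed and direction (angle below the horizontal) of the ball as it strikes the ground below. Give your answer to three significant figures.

v_x = 9.87 cos 64.0° = 4.327 m/s (constant).
|v_y| at impact = √((8.871)² + 2×9.81×9.15) = 16.07 m/s.
Speed = √(4.327² + 16.07²) = 16.6 m/s; angle = arctan(16.07/4.327) = 74.9° below horizontal.

16.6 m/s at 74.9° below the horizontal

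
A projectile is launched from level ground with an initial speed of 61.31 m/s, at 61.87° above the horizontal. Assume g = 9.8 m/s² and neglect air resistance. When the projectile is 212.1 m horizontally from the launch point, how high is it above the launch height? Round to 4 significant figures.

132.9 m

v_x = 61.31 cos 61.87° = 28.906 m/s, v_y0 = 61.31 sin 61.87° = 54.068 m/s.
Time to reach x = 212.1 m: t = x / v_x = 212.1 / 28.906 = 7.3376 s.
y = v_y0 t − ½ g t² = 54.068×7.3376 − 4.900×7.3376² = 132.9 m.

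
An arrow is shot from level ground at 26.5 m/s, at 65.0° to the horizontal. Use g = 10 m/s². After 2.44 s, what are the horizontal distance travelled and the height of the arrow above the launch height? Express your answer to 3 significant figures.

v_x = 26.5 cos 65.0° = 11.20 m/s; v_y0 = 26.5 sin 65.0° = 24.02 m/s.
x = v_x t = 11.20 × 2.44 = 27.3 m.
y = v_y0 t − ½ g t² = 24.02×2.44 − 5.000×2.44² = 28.8 m.

x = 27.3 m, y = 28.8 m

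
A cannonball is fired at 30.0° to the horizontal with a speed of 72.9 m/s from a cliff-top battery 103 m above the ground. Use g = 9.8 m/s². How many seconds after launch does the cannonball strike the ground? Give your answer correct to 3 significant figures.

9.62 s

Vertical component: v_y = 72.9 sin 30.0° = 36.45 m/s.
Taking up as positive with launch at y = 103 m, landing at y = 0: 0 = 103 + 36.45 t − ½(9.8) t².
Solving 4.900 t² − 36.45 t − 103 = 0 gives t = [36.45 + √(36.45² + 4·4.900·103)] / 9.800 = 9.62 s.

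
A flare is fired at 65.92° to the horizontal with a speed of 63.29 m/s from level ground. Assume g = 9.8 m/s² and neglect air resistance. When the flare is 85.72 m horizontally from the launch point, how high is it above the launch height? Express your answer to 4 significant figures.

137.8 m

v_x = 63.29 cos 65.92° = 25.823 m/s, v_y0 = 63.29 sin 65.92° = 57.782 m/s.
Time to reach x = 85.72 m: t = x / v_x = 85.72 / 25.823 = 3.3195 s.
y = v_y0 t − ½ g t² = 57.782×3.3195 − 4.900×3.3195² = 137.8 m.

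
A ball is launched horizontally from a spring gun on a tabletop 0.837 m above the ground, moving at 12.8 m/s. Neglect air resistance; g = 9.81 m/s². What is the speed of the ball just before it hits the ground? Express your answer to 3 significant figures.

Fall time: t = √(2 × 0.837 / 9.81) = 0.4131 s.
At impact: v_x = 12.8 m/s (unchanged), v_y = g t = 9.81 × 0.4131 = 4.053 m/s.
Speed = √(v_x² + v_y²) = √(163.8 + 16.43) = 13.4 m/s.

13.4 m/s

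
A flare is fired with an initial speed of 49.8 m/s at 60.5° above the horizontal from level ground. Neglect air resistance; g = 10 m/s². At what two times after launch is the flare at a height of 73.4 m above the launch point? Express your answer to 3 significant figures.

2.31 s and 6.36 s

v_y0 = 49.8 sin 60.5° = 43.34 m/s.
Set y = v_y0 t − ½ g t² = 73.4: 5.000 t² − 43.34 t + 73.4 = 0.
t = [43.34 ± √(1878 − 1468)] / 10 = (43.34 ± 20.25) / 10, giving t = 2.31 s or t = 6.36 s.
So the flare is at 73.4 m at t = 2.31 s (rising) and t = 6.36 s (falling).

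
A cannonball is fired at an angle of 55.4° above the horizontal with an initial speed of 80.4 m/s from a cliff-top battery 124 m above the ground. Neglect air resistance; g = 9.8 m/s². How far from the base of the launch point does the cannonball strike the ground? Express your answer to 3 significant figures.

Components: v_x = 80.4 cos 55.4° = 45.65 m/s, v_y = 80.4 sin 55.4° = 66.18 m/s.
Vertical: 0 = 124 + 66.18 t − ½(9.8) t² ⇒ 4.900 t² − 66.18 t − 124 = 0.
t = [66.18 + √(4380 + 2430)] / 9.800 = 15.17 s.
Horizontal: R = v_x · t = 45.65 × 15.17 = 693 m.

693 m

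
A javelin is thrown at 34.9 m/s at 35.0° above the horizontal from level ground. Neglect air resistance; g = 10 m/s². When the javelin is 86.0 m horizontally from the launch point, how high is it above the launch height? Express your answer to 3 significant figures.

v_x = 34.9 cos 35.0° = 28.59 m/s, v_y0 = 34.9 sin 35.0° = 20.02 m/s.
Time to reach x = 86.0 m: t = x / v_x = 86.0 / 28.59 = 3.008 s.
y = v_y0 t − ½ g t² = 20.02×3.008 − 5.000×3.008² = 15.0 m.

15.0 m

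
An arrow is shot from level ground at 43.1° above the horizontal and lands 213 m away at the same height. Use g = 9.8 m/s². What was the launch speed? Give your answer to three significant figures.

On level ground, R = v₀² sin(2θ) / g, so v₀ = √(R g / sin 2θ).
sin(2 × 43.1°) = 0.9978.
v₀ = √(213 × 9.8 / 0.9978) = √2092 = 45.7 m/s.

45.7 m/s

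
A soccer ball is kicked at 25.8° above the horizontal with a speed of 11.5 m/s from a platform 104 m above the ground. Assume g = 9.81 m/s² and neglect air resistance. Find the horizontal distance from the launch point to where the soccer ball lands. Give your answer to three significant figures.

Components: v_x = 11.5 cos 25.8° = 10.35 m/s, v_y = 11.5 sin 25.8° = 5.005 m/s.
Vertical: 0 = 104 + 5.005 t − ½(9.81) t² ⇒ 4.905 t² − 5.005 t − 104 = 0.
t = [5.005 + √(25.05 + 2040)] / 9.810 = 5.142 s.
Horizontal: R = v_x · t = 10.35 × 5.142 = 53.2 m.

53.2 m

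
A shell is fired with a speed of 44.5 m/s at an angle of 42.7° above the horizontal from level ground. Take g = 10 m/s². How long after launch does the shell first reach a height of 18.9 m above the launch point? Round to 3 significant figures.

0.710 s

v_y0 = 44.5 sin 42.7° = 30.18 m/s.
Set y = v_y0 t − ½ g t² = 18.9: 5.000 t² − 30.18 t + 18.9 = 0.
t = [30.18 ± √(910.8 − 378.0)] / 10 = (30.18 ± 23.08) / 10, giving t = 0.710 s or t = 5.33 s.
The shell is on the way up at the first time, so t = 0.710 s.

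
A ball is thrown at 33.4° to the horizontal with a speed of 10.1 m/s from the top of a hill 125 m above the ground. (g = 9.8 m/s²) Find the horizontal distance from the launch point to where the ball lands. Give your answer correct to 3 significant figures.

47.6 m

Components: v_x = 10.1 cos 33.4° = 8.432 m/s, v_y = 10.1 sin 33.4° = 5.560 m/s.
Vertical: 0 = 125 + 5.560 t − ½(9.8) t² ⇒ 4.900 t² − 5.560 t − 125 = 0.
t = [5.560 + √(30.91 + 2450)] / 9.800 = 5.650 s.
Horizontal: R = v_x · t = 8.432 × 5.650 = 47.6 m.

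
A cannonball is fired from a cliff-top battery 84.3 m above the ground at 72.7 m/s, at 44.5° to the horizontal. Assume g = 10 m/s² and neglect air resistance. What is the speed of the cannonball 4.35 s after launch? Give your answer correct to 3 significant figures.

v_x = 72.7 cos 44.5° = 51.85 m/s (constant).
v_y(t) = 72.7 sin 44.5° − g t = 50.96 − 10 × 4.35 = 7.460 m/s.
Speed = √(v_x² + v_y²) = √(2688 + 55.65) = 52.4 m/s.

52.4 m/s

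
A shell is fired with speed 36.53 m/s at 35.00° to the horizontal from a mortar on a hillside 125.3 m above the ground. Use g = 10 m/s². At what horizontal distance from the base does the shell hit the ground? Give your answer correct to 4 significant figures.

Components: v_x = 36.53 cos 35.00° = 29.924 m/s, v_y = 36.53 sin 35.00° = 20.953 m/s.
Vertical: 0 = 125.3 + 20.953 t − ½(10) t² ⇒ 5.000 t² − 20.953 t − 125.3 = 0.
t = [20.953 + √(439.03 + 2506.0)] / 10.00 = 7.5221 s.
Horizontal: R = v_x · t = 29.924 × 7.5221 = 225.1 m.

225.1 m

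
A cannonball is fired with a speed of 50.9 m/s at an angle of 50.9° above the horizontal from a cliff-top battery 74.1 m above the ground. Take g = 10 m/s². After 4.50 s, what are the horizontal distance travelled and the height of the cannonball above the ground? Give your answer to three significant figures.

v_x = 50.9 cos 50.9° = 32.10 m/s; v_y0 = 50.9 sin 50.9° = 39.50 m/s.
x = v_x t = 32.10 × 4.50 = 144 m.
y = 74.1 + v_y0 t − ½ g t² = 151 m.

x = 144 m, y = 151 m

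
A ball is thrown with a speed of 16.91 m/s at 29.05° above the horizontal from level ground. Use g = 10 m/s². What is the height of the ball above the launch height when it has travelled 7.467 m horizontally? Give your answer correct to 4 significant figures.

v_x = 16.91 cos 29.05° = 14.783 m/s, v_y0 = 16.91 sin 29.05° = 8.2110 m/s.
Time to reach x = 7.467 m: t = x / v_x = 7.467 / 14.783 = 0.50511 s.
y = v_y0 t − ½ g t² = 8.2110×0.50511 − 5.000×0.50511² = 2.872 m.

2.872 m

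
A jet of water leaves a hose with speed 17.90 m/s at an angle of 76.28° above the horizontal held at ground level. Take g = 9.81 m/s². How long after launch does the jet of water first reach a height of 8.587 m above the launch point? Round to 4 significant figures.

v_y0 = 17.90 sin 76.28° = 17.389 m/s.
Set y = v_y0 t − ½ g t² = 8.587: 4.905 t² − 17.389 t + 8.587 = 0.
t = [17.389 ± √(302.38 − 168.48)] / 9.81 = (17.389 ± 11.572) / 9.81, giving t = 0.5930 s or t = 2.952 s.
The jet of water is on the way up at the first time, so t = 0.5930 s.

0.5930 s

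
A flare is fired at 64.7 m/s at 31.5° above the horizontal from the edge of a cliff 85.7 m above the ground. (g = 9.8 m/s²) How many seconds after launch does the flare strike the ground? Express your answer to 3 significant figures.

Vertical component: v_y = 64.7 sin 31.5° = 33.81 m/s.
Taking up as positive with launch at y = 85.7 m, landing at y = 0: 0 = 85.7 + 33.81 t − ½(9.8) t².
Solving 4.900 t² − 33.81 t − 85.7 = 0 gives t = [33.81 + √(33.81² + 4·4.900·85.7)] / 9.800 = 8.87 s.

8.87 s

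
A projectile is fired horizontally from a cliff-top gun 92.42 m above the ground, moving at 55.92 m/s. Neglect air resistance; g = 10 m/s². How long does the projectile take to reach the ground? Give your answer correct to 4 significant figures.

The horizontal speed doesn't affect the fall. With v_y0 = 0, h = ½ g t².
t = √(2 × 92.42 / 10) = √18.484 = 4.299 s.

4.299 s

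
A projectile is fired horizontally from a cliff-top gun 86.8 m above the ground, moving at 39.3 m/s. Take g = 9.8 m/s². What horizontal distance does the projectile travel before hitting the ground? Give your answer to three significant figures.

165 m

Initial vertical velocity is zero, so the fall time comes from h = ½ g t²: t = √(2 × 86.8 / 9.8) = 4.209 s.
Horizontal motion is uniform at 39.3 m/s, so x = 39.3 × 4.209 = 165 m.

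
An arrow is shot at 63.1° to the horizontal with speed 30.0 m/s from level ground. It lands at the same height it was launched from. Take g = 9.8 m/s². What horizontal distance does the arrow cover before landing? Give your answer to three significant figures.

74.1 m

For level ground, R = v₀² sin(2θ) / g.
sin(2 × 63.1°) = sin 126.2° = 0.8070.
R = (30.0)² × 0.8070 / 9.8 = 74.1 m.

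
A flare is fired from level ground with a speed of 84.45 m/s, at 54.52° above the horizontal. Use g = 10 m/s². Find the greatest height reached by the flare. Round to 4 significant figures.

Vertical component of launch velocity: v_y = 84.45 sin 54.52° = 68.769 m/s.
At the highest point the vertical velocity is zero, so v_y² = 2 g h_max.
h_max = (68.769)² / (2 × 10) = 4729.2 / 20.00 = 236.5 m.

236.5 m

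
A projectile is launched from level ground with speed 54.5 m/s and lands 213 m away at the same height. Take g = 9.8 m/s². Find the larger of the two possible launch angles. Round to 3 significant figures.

67.7°

Level-ground range: R = v₀² sin(2θ)/g ⇒ sin 2θ = R g / v₀² = 213×9.8/54.5² = 0.7028.
2θ = arcsin(0.7028) = 44.65° or 180° − 44.65° = 135.35°.
So θ = 22.3° or θ = 67.7°.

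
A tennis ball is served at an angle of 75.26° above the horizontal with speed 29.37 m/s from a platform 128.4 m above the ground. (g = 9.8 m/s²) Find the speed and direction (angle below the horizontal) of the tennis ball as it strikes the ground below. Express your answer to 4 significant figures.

58.13 m/s at 82.61° below the horizontal

v_x = 29.37 cos 75.26° = 7.4727 m/s (constant).
|v_y| at impact = √((28.403)² + 2×9.8×128.4) = 57.649 m/s.
Speed = √(7.4727² + 57.649²) = 58.13 m/s; angle = arctan(57.649/7.4727) = 82.61° below horizontal.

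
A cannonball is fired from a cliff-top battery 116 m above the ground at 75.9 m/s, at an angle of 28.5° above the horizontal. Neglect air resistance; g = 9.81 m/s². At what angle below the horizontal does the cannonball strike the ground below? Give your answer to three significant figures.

41.9°

v_x = 75.9 cos 28.5° = 66.70 m/s.
At impact |v_y| = √(v_y0² + 2 g h) = √(36.22² + 2×9.81×116) = 59.90 m/s.
Angle below horizontal = arctan(|v_y| / v_x) = arctan(59.90 / 66.70) = 41.9°.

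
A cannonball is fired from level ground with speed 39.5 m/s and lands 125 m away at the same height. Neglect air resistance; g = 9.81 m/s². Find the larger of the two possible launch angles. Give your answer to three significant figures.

Level-ground range: R = v₀² sin(2θ)/g ⇒ sin 2θ = R g / v₀² = 125×9.81/39.5² = 0.7859.
2θ = arcsin(0.7859) = 51.80° or 180° − 51.80° = 128.20°.
So θ = 25.9° or θ = 64.1°.

64.1°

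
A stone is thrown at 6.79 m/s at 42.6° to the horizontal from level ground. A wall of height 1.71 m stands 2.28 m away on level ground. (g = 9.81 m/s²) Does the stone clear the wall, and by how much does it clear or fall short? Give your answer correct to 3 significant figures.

v_x = 6.79 cos 42.6° = 4.998 m/s; v_y0 = 6.79 sin 42.6° = 4.596 m/s.
Time to reach the wall: t = 2.28 / 4.998 = 0.4562 s.
Height at that point: y = 4.596×0.4562 − 4.905×0.4562² = 1.076 m.
That is 1.71 − 1.076 = 0.634 m below the top of the wall, so the stone does not clear it.

No — it falls 0.634 m short of clearing the wall.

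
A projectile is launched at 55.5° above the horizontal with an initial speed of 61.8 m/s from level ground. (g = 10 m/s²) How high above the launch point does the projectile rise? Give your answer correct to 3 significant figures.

Vertical component of launch velocity: v_y = 61.8 sin 55.5° = 50.93 m/s.
At the highest point the vertical velocity is zero, so v_y² = 2 g h_max.
h_max = (50.93)² / (2 × 10) = 2594 / 20.00 = 130 m.

130 m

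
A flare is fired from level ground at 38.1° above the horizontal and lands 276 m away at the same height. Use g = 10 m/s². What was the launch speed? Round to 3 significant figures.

53.3 m/s

On level ground, R = v₀² sin(2θ) / g, so v₀ = √(R g / sin 2θ).
sin(2 × 38.1°) = 0.9711.
v₀ = √(276 × 10 / 0.9711) = √2842 = 53.3 m/s.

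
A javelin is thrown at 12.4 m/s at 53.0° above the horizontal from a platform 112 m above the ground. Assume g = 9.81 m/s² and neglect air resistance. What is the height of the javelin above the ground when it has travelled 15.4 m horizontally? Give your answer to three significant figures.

112 m

v_x = 12.4 cos 53.0° = 7.463 m/s, v_y0 = 12.4 sin 53.0° = 9.903 m/s.
Time to reach x = 15.4 m: t = x / v_x = 15.4 / 7.463 = 2.064 s.
y = 112 + v_y0 t − ½ g t² = 112 + 9.903×2.064 − 4.905×2.064² = 112 m.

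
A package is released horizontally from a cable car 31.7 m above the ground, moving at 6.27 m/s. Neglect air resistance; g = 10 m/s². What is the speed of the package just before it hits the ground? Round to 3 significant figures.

Fall time: t = √(2 × 31.7 / 10) = 2.518 s.
At impact: v_x = 6.27 m/s (unchanged), v_y = g t = 10 × 2.518 = 25.18 m/s.
Speed = √(v_x² + v_y²) = √(39.31 + 634.0) = 25.9 m/s.

25.9 m/s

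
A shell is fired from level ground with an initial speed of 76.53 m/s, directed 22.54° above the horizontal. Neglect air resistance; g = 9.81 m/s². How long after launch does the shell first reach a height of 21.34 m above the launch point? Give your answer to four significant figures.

0.8475 s

v_y0 = 76.53 sin 22.54° = 29.336 m/s.
Set y = v_y0 t − ½ g t² = 21.34: 4.905 t² − 29.336 t + 21.34 = 0.
t = [29.336 ± √(860.60 − 418.69)] / 9.81 = (29.336 ± 21.022) / 9.81, giving t = 0.8475 s or t = 5.133 s.
The shell is on the way up at the first time, so t = 0.8475 s.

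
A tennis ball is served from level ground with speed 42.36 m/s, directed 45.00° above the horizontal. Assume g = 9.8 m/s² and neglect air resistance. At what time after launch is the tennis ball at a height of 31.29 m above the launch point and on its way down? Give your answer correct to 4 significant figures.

v_y0 = 42.36 sin 45.00° = 29.953 m/s.
Set y = v_y0 t − ½ g t² = 31.29: 4.900 t² − 29.953 t + 31.29 = 0.
t = [29.953 ± √(897.18 − 613.28)] / 9.8 = (29.953 ± 16.849) / 9.8, giving t = 1.337 s or t = 4.776 s.
On the way down corresponds to the larger root: t = 4.776 s.

4.776 s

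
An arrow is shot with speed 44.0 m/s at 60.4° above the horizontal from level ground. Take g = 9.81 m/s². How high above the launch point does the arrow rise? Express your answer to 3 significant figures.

Vertical component of launch velocity: v_y = 44.0 sin 60.4° = 38.26 m/s.
At the highest point the vertical velocity is zero, so v_y² = 2 g h_max.
h_max = (38.26)² / (2 × 9.81) = 1464 / 19.62 = 74.6 m.

74.6 m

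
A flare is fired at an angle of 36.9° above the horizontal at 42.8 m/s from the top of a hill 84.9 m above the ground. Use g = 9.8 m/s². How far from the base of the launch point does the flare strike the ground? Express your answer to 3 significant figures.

258 m

Components: v_x = 42.8 cos 36.9° = 34.23 m/s, v_y = 42.8 sin 36.9° = 25.70 m/s.
Vertical: 0 = 84.9 + 25.70 t − ½(9.8) t² ⇒ 4.900 t² − 25.70 t − 84.9 = 0.
t = [25.70 + √(660.5 + 1664)] / 9.800 = 7.542 s.
Horizontal: R = v_x · t = 34.23 × 7.542 = 258 m.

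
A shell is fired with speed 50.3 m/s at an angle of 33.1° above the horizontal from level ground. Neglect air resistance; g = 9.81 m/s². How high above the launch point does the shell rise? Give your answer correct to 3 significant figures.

38.5 m

Vertical component of launch velocity: v_y = 50.3 sin 33.1° = 27.47 m/s.
At the highest point the vertical velocity is zero, so v_y² = 2 g h_max.
h_max = (27.47)² / (2 × 9.81) = 754.6 / 19.62 = 38.5 m.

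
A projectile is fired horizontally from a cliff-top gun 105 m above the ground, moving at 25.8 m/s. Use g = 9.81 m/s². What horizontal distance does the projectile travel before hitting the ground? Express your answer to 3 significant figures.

Initial vertical velocity is zero, so the fall time comes from h = ½ g t²: t = √(2 × 105 / 9.81) = 4.627 s.
Horizontal motion is uniform at 25.8 m/s, so x = 25.8 × 4.627 = 119 m.

119 m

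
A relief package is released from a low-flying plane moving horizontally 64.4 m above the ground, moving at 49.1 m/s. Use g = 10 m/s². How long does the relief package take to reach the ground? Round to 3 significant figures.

3.59 s

The horizontal speed doesn't affect the fall. With v_y0 = 0, h = ½ g t².
t = √(2 × 64.4 / 10) = √12.88 = 3.59 s.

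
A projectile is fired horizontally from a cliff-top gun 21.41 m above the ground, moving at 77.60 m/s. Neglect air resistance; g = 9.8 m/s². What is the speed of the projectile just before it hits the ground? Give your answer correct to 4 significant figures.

Fall time: t = √(2 × 21.41 / 9.8) = 2.0903 s.
At impact: v_x = 77.60 m/s (unchanged), v_y = g t = 9.8 × 2.0903 = 20.485 m/s.
Speed = √(v_x² + v_y²) = √(6021.8 + 419.64) = 80.26 m/s.

80.26 m/s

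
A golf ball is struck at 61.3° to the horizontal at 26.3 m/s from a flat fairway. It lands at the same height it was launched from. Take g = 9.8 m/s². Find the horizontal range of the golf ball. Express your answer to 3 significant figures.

Components: v_x = 26.3 cos 61.3° = 12.63 m/s, v_y = 26.3 sin 61.3° = 23.07 m/s.
Time of flight (same landing height): t = 2 v_y / g = 2 × 23.07 / 9.8 = 4.708 s.
Range: R = v_x · t = 12.63 × 4.708 = 59.5 m.

59.5 m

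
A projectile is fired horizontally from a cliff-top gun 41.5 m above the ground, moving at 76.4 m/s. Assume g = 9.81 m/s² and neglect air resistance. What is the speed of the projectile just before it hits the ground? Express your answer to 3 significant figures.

81.6 m/s

Fall time: t = √(2 × 41.5 / 9.81) = 2.909 s.
At impact: v_x = 76.4 m/s (unchanged), v_y = g t = 9.81 × 2.909 = 28.54 m/s.
Speed = √(v_x² + v_y²) = √(5837 + 814.5) = 81.6 m/s.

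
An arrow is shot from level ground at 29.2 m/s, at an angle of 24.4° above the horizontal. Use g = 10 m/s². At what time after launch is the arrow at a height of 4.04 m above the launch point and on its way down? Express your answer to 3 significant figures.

v_y0 = 29.2 sin 24.4° = 12.06 m/s.
Set y = v_y0 t − ½ g t² = 4.04: 5.000 t² − 12.06 t + 4.04 = 0.
t = [12.06 ± √(145.4 − 80.80)] / 10 = (12.06 ± 8.037) / 10, giving t = 0.402 s or t = 2.01 s.
On the way down corresponds to the larger root: t = 2.01 s.

2.01 s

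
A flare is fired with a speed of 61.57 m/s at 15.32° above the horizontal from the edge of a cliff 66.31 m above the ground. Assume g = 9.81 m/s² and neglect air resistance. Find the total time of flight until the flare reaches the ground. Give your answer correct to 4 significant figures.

Vertical component: v_y = 61.57 sin 15.32° = 16.267 m/s.
Taking up as positive with launch at y = 66.31 m, landing at y = 0: 0 = 66.31 + 16.267 t − ½(9.81) t².
Solving 4.905 t² − 16.267 t − 66.31 = 0 gives t = [16.267 + √(16.267² + 4·4.905·66.31)] / 9.810 = 5.692 s.

5.692 s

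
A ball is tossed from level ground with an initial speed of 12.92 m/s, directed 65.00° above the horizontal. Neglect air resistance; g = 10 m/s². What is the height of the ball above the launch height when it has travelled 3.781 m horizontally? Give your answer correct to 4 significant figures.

5.711 m

v_x = 12.92 cos 65.00° = 5.4602 m/s, v_y0 = 12.92 sin 65.00° = 11.709 m/s.
Time to reach x = 3.781 m: t = x / v_x = 3.781 / 5.4602 = 0.69247 s.
y = v_y0 t − ½ g t² = 11.709×0.69247 − 5.000×0.69247² = 5.711 m.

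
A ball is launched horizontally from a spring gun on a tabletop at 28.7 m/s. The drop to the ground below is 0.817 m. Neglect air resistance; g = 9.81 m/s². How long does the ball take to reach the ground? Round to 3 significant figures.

0.408 s

The horizontal speed doesn't affect the fall. With v_y0 = 0, h = ½ g t².
t = √(2 × 0.817 / 9.81) = √0.1666 = 0.408 s.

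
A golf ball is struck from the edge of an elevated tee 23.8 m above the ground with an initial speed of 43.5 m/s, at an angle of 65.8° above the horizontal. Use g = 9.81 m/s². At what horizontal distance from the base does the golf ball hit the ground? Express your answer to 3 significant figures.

154 m

Components: v_x = 43.5 cos 65.8° = 17.83 m/s, v_y = 43.5 sin 65.8° = 39.68 m/s.
Vertical: 0 = 23.8 + 39.68 t − ½(9.81) t² ⇒ 4.905 t² − 39.68 t − 23.8 = 0.
t = [39.68 + √(1575 + 467.0)] / 9.810 = 8.651 s.
Horizontal: R = v_x · t = 17.83 × 8.651 = 154 m.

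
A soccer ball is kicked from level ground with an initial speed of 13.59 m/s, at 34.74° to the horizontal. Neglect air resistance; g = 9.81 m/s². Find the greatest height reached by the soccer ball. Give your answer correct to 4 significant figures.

3.057 m

Vertical component of launch velocity: v_y = 13.59 sin 34.74° = 7.7443 m/s.
At the highest point the vertical velocity is zero, so v_y² = 2 g h_max.
h_max = (7.7443)² / (2 × 9.81) = 59.974 / 19.62 = 3.057 m.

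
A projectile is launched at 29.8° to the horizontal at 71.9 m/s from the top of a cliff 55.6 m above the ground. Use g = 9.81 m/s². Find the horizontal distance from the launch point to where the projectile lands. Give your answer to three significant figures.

Components: v_x = 71.9 cos 29.8° = 62.39 m/s, v_y = 71.9 sin 29.8° = 35.73 m/s.
Vertical: 0 = 55.6 + 35.73 t − ½(9.81) t² ⇒ 4.905 t² − 35.73 t − 55.6 = 0.
t = [35.73 + √(1277 + 1091)] / 9.810 = 8.603 s.
Horizontal: R = v_x · t = 62.39 × 8.603 = 537 m.

537 m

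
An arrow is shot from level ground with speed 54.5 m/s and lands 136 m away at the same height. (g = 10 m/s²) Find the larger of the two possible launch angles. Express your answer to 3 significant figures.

76.4°

Level-ground range: R = v₀² sin(2θ)/g ⇒ sin 2θ = R g / v₀² = 136×10/54.5² = 0.4579.
2θ = arcsin(0.4579) = 27.25° or 180° − 27.25° = 152.75°.
So θ = 13.6° or θ = 76.4°.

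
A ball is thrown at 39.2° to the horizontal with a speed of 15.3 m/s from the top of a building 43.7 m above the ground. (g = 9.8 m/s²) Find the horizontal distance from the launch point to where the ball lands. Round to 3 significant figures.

49.0 m

Components: v_x = 15.3 cos 39.2° = 11.86 m/s, v_y = 15.3 sin 39.2° = 9.670 m/s.
Vertical: 0 = 43.7 + 9.670 t − ½(9.8) t² ⇒ 4.900 t² − 9.670 t − 43.7 = 0.
t = [9.670 + √(93.51 + 856.5)] / 9.800 = 4.132 s.
Horizontal: R = v_x · t = 11.86 × 4.132 = 49.0 m.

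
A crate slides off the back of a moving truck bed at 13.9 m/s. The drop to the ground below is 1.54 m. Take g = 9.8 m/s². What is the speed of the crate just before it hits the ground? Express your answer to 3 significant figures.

Fall time: t = √(2 × 1.54 / 9.8) = 0.5606 s.
At impact: v_x = 13.9 m/s (unchanged), v_y = g t = 9.8 × 0.5606 = 5.494 m/s.
Speed = √(v_x² + v_y²) = √(193.2 + 30.18) = 14.9 m/s.

14.9 m/s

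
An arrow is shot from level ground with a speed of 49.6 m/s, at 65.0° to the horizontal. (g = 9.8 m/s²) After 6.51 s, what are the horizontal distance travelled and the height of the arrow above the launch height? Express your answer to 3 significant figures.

x = 136 m, y = 85.0 m

v_x = 49.6 cos 65.0° = 20.96 m/s; v_y0 = 49.6 sin 65.0° = 44.95 m/s.
x = v_x t = 20.96 × 6.51 = 136 m.
y = v_y0 t − ½ g t² = 44.95×6.51 − 4.900×6.51² = 85.0 m.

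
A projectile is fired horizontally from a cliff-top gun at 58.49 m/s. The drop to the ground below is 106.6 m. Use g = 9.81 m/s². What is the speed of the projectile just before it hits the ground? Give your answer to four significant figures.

74.25 m/s

Fall time: t = √(2 × 106.6 / 9.81) = 4.6619 s.
At impact: v_x = 58.49 m/s (unchanged), v_y = g t = 9.81 × 4.6619 = 45.733 m/s.
Speed = √(v_x² + v_y²) = √(3421.1 + 2091.5) = 74.25 m/s.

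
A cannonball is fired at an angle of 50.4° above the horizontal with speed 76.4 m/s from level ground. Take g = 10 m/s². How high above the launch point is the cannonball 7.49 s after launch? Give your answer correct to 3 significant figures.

160 m

v_y0 = 76.4 sin 50.4° = 58.87 m/s.
y(t) = v_y0 t − ½ g t² = 58.87×7.49 − 5.000×7.49² = 160 m.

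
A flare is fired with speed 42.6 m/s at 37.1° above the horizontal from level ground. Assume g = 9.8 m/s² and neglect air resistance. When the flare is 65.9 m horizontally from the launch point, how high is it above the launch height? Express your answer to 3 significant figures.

v_x = 42.6 cos 37.1° = 33.98 m/s, v_y0 = 42.6 sin 37.1° = 25.70 m/s.
Time to reach x = 65.9 m: t = x / v_x = 65.9 / 33.98 = 1.939 s.
y = v_y0 t − ½ g t² = 25.70×1.939 − 4.900×1.939² = 31.4 m.

31.4 m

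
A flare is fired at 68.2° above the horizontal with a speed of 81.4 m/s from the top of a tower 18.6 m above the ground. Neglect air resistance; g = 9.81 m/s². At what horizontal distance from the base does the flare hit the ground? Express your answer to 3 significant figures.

Components: v_x = 81.4 cos 68.2° = 30.23 m/s, v_y = 81.4 sin 68.2° = 75.58 m/s.
Vertical: 0 = 18.6 + 75.58 t − ½(9.81) t² ⇒ 4.905 t² − 75.58 t − 18.6 = 0.
t = [75.58 + √(5712 + 364.9)] / 9.810 = 15.65 s.
Horizontal: R = v_x · t = 30.23 × 15.65 = 473 m.

473 m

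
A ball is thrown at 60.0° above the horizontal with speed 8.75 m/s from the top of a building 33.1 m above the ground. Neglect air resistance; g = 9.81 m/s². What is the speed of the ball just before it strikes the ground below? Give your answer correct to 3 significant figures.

v_x = 8.75 cos 60.0° = 4.375 m/s is unchanged throughout.
For the vertical component, v_y² = v_y0² + 2 g h = (7.578)² + 2×9.81×33.1 = 706.8, so |v_y| = 26.59 m/s.
Impact speed = √(v_x² + v_y²) = √(19.14 + 706.8) = 26.9 m/s.

26.9 m/s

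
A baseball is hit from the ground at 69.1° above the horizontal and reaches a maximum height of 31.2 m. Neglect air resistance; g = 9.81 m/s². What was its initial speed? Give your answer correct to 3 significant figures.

26.5 m/s

At maximum height v_y = 0, so (v₀ sin θ)² = 2 g H.
v₀ sin 69.1° = √(2 × 9.81 × 31.2) = 24.74 m/s.
v₀ = 24.74 / sin 69.1° = 24.74 / 0.9342 = 26.5 m/s.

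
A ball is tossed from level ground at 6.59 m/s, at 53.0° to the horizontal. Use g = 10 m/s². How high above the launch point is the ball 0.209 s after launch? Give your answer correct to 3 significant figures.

0.882 m

v_y0 = 6.59 sin 53.0° = 5.263 m/s.
y(t) = v_y0 t − ½ g t² = 5.263×0.209 − 5.000×0.209² = 0.882 m.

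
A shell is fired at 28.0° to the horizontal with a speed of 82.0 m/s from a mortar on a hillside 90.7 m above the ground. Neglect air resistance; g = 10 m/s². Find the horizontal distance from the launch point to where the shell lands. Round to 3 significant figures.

Components: v_x = 82.0 cos 28.0° = 72.40 m/s, v_y = 82.0 sin 28.0° = 38.50 m/s.
Vertical: 0 = 90.7 + 38.50 t − ½(10) t² ⇒ 5.000 t² − 38.50 t − 90.7 = 0.
t = [38.50 + √(1482 + 1814)] / 10.00 = 9.591 s.
Horizontal: R = v_x · t = 72.40 × 9.591 = 694 m.

694 m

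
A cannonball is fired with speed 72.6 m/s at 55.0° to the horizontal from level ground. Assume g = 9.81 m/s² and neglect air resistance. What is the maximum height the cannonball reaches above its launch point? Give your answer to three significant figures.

180 m

Vertical component of launch velocity: v_y = 72.6 sin 55.0° = 59.47 m/s.
At the highest point the vertical velocity is zero, so v_y² = 2 g h_max.
h_max = (59.47)² / (2 × 9.81) = 3537 / 19.62 = 180 m.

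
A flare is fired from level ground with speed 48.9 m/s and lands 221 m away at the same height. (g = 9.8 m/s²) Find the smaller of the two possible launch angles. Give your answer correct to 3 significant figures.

Level-ground range: R = v₀² sin(2θ)/g ⇒ sin 2θ = R g / v₀² = 221×9.8/48.9² = 0.9057.
2θ = arcsin(0.9057) = 64.92° or 180° − 64.92° = 115.08°.
So θ = 32.5° or θ = 57.5°.

32.5°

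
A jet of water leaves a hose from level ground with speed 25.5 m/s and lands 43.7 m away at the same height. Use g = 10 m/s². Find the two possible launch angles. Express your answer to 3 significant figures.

21.1° and 68.9°

Level-ground range: R = v₀² sin(2θ)/g ⇒ sin 2θ = R g / v₀² = 43.7×10/25.5² = 0.6720.
2θ = arcsin(0.6720) = 42.22° or 180° − 42.22° = 137.78°.
So θ = 21.1° or θ = 68.9°.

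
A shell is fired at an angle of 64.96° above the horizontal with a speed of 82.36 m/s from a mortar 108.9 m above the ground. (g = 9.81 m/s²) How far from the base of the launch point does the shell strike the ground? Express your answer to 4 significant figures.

577.1 m

Components: v_x = 82.36 cos 64.96° = 34.859 m/s, v_y = 82.36 sin 64.96° = 74.619 m/s.
Vertical: 0 = 108.9 + 74.619 t − ½(9.81) t² ⇒ 4.905 t² − 74.619 t − 108.9 = 0.
t = [74.619 + √(5568.0 + 2136.6)] / 9.810 = 16.554 s.
Horizontal: R = v_x · t = 34.859 × 16.554 = 577.1 m.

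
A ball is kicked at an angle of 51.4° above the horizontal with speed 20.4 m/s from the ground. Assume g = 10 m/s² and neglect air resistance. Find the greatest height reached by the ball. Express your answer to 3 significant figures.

Vertical component of launch velocity: v_y = 20.4 sin 51.4° = 15.94 m/s.
At the highest point the vertical velocity is zero, so v_y² = 2 g h_max.
h_max = (15.94)² / (2 × 10) = 254.1 / 20.00 = 12.7 m.

12.7 m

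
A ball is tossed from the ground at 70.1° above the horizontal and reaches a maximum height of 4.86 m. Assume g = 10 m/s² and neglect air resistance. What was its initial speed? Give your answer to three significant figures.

At maximum height v_y = 0, so (v₀ sin θ)² = 2 g H.
v₀ sin 70.1° = √(2 × 10 × 4.86) = 9.859 m/s.
v₀ = 9.859 / sin 70.1° = 9.859 / 0.9403 = 10.5 m/s.

10.5 m/s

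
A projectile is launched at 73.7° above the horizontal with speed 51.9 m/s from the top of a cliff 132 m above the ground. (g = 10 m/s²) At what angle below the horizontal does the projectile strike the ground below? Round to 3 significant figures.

v_x = 51.9 cos 73.7° = 14.57 m/s.
At impact |v_y| = √(v_y0² + 2 g h) = √(49.81² + 2×10×132) = 71.56 m/s.
Angle below horizontal = arctan(|v_y| / v_x) = arctan(71.56 / 14.57) = 78.5°.

78.5°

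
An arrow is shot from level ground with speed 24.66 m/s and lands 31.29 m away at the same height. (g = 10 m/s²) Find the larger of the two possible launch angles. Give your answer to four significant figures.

74.52°

Level-ground range: R = v₀² sin(2θ)/g ⇒ sin 2θ = R g / v₀² = 31.29×10/24.66² = 0.5145.
2θ = arcsin(0.5145) = 30.964° or 180° − 30.964° = 149.036°.
So θ = 15.48° or θ = 74.52°.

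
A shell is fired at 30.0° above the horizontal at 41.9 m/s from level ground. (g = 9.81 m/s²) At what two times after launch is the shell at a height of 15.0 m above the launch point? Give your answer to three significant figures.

0.910 s and 3.36 s

v_y0 = 41.9 sin 30.0° = 20.95 m/s.
Set y = v_y0 t − ½ g t² = 15.0: 4.905 t² − 20.95 t + 15.0 = 0.
t = [20.95 ± √(438.9 − 294.3)] / 9.81 = (20.95 ± 12.02) / 9.81, giving t = 0.910 s or t = 3.36 s.
So the shell is at 15.0 m at t = 0.910 s (rising) and t = 3.36 s (falling).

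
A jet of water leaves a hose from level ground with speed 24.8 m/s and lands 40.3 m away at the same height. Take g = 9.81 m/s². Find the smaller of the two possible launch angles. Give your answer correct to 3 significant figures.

Level-ground range: R = v₀² sin(2θ)/g ⇒ sin 2θ = R g / v₀² = 40.3×9.81/24.8² = 0.6428.
2θ = arcsin(0.6428) = 40.00° or 180° − 40.00° = 140.00°.
So θ = 20.0° or θ = 70.0°.

20.0°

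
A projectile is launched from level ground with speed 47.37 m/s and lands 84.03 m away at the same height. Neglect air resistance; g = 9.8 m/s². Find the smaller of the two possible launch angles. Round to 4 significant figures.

Level-ground range: R = v₀² sin(2θ)/g ⇒ sin 2θ = R g / v₀² = 84.03×9.8/47.37² = 0.3670.
2θ = arcsin(0.3670) = 21.531° or 180° − 21.531° = 158.469°.
So θ = 10.77° or θ = 79.23°.

10.77°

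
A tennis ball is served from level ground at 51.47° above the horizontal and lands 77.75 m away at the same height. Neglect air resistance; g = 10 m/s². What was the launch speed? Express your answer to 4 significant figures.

On level ground, R = v₀² sin(2θ) / g, so v₀ = √(R g / sin 2θ).
sin(2 × 51.47°) = 0.9746.
v₀ = √(77.75 × 10 / 0.9746) = √797.76 = 28.24 m/s.

28.24 m/s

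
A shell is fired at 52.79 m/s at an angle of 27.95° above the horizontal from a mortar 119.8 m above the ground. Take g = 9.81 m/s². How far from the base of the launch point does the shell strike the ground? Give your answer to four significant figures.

376.4 m

Components: v_x = 52.79 cos 27.95° = 46.632 m/s, v_y = 52.79 sin 27.95° = 24.743 m/s.
Vertical: 0 = 119.8 + 24.743 t − ½(9.81) t² ⇒ 4.905 t² − 24.743 t − 119.8 = 0.
t = [24.743 + √(612.22 + 2350.5)] / 9.810 = 8.0707 s.
Horizontal: R = v_x · t = 46.632 × 8.0707 = 376.4 m.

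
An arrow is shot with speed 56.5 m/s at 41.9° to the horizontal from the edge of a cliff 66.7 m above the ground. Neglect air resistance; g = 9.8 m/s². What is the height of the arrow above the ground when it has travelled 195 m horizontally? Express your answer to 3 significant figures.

v_x = 56.5 cos 41.9° = 42.05 m/s, v_y0 = 56.5 sin 41.9° = 37.73 m/s.
Time to reach x = 195 m: t = x / v_x = 195 / 42.05 = 4.637 s.
y = 66.7 + v_y0 t − ½ g t² = 66.7 + 37.73×4.637 − 4.900×4.637² = 136 m.

136 m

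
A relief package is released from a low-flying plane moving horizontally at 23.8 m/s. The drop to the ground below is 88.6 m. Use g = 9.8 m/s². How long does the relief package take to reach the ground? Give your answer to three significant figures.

4.25 s

The horizontal speed doesn't affect the fall. With v_y0 = 0, h = ½ g t².
t = √(2 × 88.6 / 9.8) = √18.08 = 4.25 s.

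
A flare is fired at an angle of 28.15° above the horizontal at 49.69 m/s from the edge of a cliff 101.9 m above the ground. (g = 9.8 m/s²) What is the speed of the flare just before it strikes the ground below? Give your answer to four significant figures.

66.83 m/s

v_x = 49.69 cos 28.15° = 43.812 m/s is unchanged throughout.
For the vertical component, v_y² = v_y0² + 2 g h = (23.443)² + 2×9.8×101.9 = 2546.8, so |v_y| = 50.466 m/s.
Impact speed = √(v_x² + v_y²) = √(1919.5 + 2546.8) = 66.83 m/s.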